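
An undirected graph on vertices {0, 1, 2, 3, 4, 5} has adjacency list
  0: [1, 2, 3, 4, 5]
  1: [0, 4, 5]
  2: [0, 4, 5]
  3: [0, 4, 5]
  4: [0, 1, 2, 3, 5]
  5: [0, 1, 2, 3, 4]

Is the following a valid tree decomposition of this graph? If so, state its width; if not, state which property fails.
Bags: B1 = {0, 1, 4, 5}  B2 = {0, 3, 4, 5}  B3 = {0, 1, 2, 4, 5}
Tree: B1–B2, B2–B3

No — bags containing vertex 1 are not connected in the tree.

A tree decomposition must satisfy three properties: every vertex lies in some bag; for every edge, both endpoints lie together in some bag; and for every vertex, the bags containing it form a connected subtree. Here bags containing vertex 1 are not connected in the tree, so the decomposition is invalid.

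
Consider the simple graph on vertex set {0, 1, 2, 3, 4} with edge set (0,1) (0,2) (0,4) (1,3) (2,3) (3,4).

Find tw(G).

2

A width-2 tree decomposition is:
Bags: B1 = {0, 2, 3}  B2 = {0, 3, 4}  B3 = {0, 1, 3}
Tree: B1–B2, B2–B3
Every bag has size at most 3, so the width is 3 − 1 = 2 and tw(G) ≤ 2. The edges 2–3–4–0–2 form a cycle, so G is not a tree and its treewidth is at least 2. Therefore the treewidth is 2.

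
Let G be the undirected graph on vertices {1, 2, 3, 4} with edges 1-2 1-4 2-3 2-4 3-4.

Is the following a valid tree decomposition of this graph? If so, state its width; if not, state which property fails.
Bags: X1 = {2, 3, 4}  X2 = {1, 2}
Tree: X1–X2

A tree decomposition must satisfy three properties: every vertex lies in some bag; for every edge, both endpoints lie together in some bag; and for every vertex, the bags containing it form a connected subtree. Here edge (4,1) lies in no bag, so the decomposition is invalid.

No — edge (4,1) lies in no bag.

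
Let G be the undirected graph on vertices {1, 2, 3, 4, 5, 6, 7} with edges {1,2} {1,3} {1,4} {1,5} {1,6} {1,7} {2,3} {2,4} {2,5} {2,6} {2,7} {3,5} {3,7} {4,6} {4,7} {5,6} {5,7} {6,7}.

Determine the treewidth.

A width-4 tree decomposition is:
Bags: B1 = {1, 2, 5, 6, 7}  B2 = {1, 2, 4, 6, 7}  B3 = {1, 2, 3, 5, 7}
Tree: B1–B2, B1–B3
Every bag has size at most 5, so the width is 5 − 1 = 4 and tw(G) ≤ 4. On the other hand G contains the 5-clique {1, 2, 4, 6, 7}. A clique must lie in a single bag of any decomposition, so no decomposition can have width below 4. Hence tw(G) = 4 exactly.

4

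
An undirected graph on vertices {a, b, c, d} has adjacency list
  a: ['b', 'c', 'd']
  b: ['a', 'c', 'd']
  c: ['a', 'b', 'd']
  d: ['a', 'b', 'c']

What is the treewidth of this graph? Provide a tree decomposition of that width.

A single bag containing all 4 vertices is trivially a valid decomposition of width 3. For the lower bound, the 4 vertices {a, b, c, d} are pairwise adjacent, and any tree decomposition puts a clique entirely inside one bag — forcing width ≥ 3. Hence tw(G) = 3 exactly.

Treewidth 3.
One such decomposition:
Bags: B1 = {a, b, c, d}
Tree: (single bag)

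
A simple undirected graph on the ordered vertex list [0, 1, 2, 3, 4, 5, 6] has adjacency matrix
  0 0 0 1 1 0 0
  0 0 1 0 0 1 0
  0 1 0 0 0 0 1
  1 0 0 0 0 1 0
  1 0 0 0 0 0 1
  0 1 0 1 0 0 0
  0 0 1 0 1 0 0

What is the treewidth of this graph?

A width-2 tree decomposition is:
Bags: B1 = {0, 3, 4}  B2 = {3, 4, 6}  B3 = {2, 3, 6}  B4 = {1, 2, 3}  B5 = {1, 3, 5}
Tree: B1–B2, B2–B3, B3–B4, B4–B5
The largest bag has 3 vertices, giving width 2; this decomposition certifies tw(G) ≤ 2. The edges 3–0–4–6–2–1–5–3 form a cycle, so G is not a tree and its treewidth is at least 2. Combining the bounds, tw(G) = 2.

2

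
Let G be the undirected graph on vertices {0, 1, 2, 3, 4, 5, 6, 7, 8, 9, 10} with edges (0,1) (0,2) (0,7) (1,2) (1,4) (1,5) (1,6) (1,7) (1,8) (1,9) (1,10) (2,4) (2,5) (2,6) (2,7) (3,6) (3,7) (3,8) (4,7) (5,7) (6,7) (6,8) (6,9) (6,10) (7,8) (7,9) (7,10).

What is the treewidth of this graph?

3

A width-3 tree decomposition is:
Bags: B1 = {1, 2, 5, 7}  B2 = {1, 2, 6, 7}  B3 = {0, 1, 2, 7}  B4 = {1, 6, 7, 9}  B5 = {1, 6, 7, 8}  B6 = {1, 6, 7, 10}  B7 = {1, 2, 4, 7}  B8 = {3, 6, 7, 8}
Tree: B1–B2, B1–B3, B2–B4, B4–B5, B2–B6, B3–B7, B5–B8
Each bag holds 4 vertices, so the decomposition has width 3, which upper-bounds the treewidth. For the lower bound, the 4 vertices {1, 6, 7, 8} are pairwise adjacent, and any tree decomposition puts a clique entirely inside one bag — forcing width ≥ 3. The upper and lower bounds meet at 3, so that is the treewidth.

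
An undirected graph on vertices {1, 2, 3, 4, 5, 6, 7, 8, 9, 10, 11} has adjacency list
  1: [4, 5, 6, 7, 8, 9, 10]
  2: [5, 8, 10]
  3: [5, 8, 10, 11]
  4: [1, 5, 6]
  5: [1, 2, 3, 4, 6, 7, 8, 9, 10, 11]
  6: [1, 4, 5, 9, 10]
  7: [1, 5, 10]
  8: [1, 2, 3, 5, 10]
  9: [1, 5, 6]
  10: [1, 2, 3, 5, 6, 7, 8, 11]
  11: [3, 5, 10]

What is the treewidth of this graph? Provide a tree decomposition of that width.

Each bag holds 4 vertices, so the decomposition has width 3, which upper-bounds the treewidth. For the lower bound, the 4 vertices {1, 5, 6, 9} are pairwise adjacent, and any tree decomposition puts a clique entirely inside one bag — forcing width ≥ 3. Therefore the treewidth is 3.

Treewidth 3.
One optimal decomposition is:
Bags: B1 = {1, 5, 6, 10}  B2 = {1, 5, 8, 10}  B3 = {2, 5, 8, 10}  B4 = {1, 5, 6, 9}  B5 = {3, 5, 8, 10}  B6 = {1, 4, 5, 6}  B7 = {3, 5, 10, 11}  B8 = {1, 5, 7, 10}
Tree: B1–B2, B2–B3, B1–B4, B2–B5, B1–B6, B5–B7, B2–B8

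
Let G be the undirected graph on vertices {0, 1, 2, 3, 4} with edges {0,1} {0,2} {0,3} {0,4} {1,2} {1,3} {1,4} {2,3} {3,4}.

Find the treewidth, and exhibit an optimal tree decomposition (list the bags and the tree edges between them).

The largest bag has 4 vertices, giving width 3; this decomposition certifies tw(G) ≤ 3. On the other hand G contains the 4-clique {0, 1, 2, 3}. A clique must lie in a single bag of any decomposition, so no decomposition can have width below 3. Hence tw(G) = 3 exactly.

Treewidth 3.
Bags: B1 = {0, 1, 2, 3}  B2 = {0, 1, 3, 4}
Tree: B1–B2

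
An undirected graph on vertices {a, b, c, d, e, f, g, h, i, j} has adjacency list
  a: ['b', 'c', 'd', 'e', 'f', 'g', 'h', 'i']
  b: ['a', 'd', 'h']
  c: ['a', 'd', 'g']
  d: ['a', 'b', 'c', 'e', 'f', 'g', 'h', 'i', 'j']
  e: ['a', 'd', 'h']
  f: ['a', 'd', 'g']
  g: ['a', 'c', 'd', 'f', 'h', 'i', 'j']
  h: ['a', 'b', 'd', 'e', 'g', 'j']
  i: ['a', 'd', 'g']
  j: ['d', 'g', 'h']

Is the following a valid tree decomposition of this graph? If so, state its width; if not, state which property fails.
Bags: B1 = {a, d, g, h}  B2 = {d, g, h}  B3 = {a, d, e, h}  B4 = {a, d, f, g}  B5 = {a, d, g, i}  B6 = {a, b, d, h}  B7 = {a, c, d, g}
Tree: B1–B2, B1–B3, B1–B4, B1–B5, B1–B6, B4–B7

A tree decomposition must satisfy three properties: every vertex lies in some bag; for every edge, both endpoints lie together in some bag; and for every vertex, the bags containing it form a connected subtree. Here vertex j appears in no bag, so the decomposition is invalid.

No — vertex j appears in no bag.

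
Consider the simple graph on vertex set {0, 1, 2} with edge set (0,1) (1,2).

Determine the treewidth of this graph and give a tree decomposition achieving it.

Treewidth 1.
One optimal decomposition is:
Bags: B1 = {1, 2}  B2 = {0, 1}
Tree: B1–B2

Each bag holds 2 vertices, so the decomposition has width 1, which upper-bounds the treewidth. G has an edge, so its treewidth is at least 1. The upper and lower bounds meet at 1, so that is the treewidth.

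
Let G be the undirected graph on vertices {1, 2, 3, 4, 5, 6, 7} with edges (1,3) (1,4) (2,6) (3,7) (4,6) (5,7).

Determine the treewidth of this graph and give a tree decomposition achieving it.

Treewidth 1.
Bags: B1 = {5, 7}  B2 = {3, 7}  B3 = {1, 3}  B4 = {1, 4}  B5 = {4, 6}  B6 = {2, 6}
Tree: B1–B2, B2–B3, B3–B4, B4–B5, B5–B6

Every bag has size at most 2, so the width is 2 − 1 = 1 and tw(G) ≤ 1. Since G has at least one edge (e.g. 5–7), it is not an edgeless graph, so tw(G) ≥ 1. The upper and lower bounds meet at 1, so that is the treewidth.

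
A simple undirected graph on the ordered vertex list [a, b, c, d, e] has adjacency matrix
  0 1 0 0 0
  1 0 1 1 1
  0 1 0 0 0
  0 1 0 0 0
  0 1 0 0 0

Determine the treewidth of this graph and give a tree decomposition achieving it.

Every bag has size at most 2, so the width is 2 − 1 = 1 and tw(G) ≤ 1. Any graph with an edge has treewidth ≥ 1, and G has the edge c–b. Hence tw(G) = 1 exactly.

Treewidth 1.
Bags: B1 = {b, c}  B2 = {b, e}  B3 = {a, b}  B4 = {b, d}
Tree: B1–B2, B1–B3, B3–B4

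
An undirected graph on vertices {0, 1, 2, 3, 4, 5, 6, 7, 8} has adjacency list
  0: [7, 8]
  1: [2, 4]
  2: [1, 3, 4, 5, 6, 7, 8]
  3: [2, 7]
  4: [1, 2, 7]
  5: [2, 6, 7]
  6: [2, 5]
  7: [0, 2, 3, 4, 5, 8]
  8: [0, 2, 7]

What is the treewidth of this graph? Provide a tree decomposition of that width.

Treewidth 2.
Bags: B1 = {2, 4, 7}  B2 = {2, 7, 8}  B3 = {0, 7, 8}  B4 = {2, 5, 7}  B5 = {1, 2, 4}  B6 = {2, 5, 6}  B7 = {2, 3, 7}
Tree: B1–B2, B2–B3, B2–B4, B1–B5, B4–B6, B2–B7

Each bag holds 3 vertices, so the decomposition has width 2, which upper-bounds the treewidth. Conversely, {0, 7, 8} is a clique of size 3, and the vertices of any clique must share a bag in every tree decomposition; so some bag has ≥ 3 vertices and tw(G) ≥ 2. Hence tw(G) = 2 exactly.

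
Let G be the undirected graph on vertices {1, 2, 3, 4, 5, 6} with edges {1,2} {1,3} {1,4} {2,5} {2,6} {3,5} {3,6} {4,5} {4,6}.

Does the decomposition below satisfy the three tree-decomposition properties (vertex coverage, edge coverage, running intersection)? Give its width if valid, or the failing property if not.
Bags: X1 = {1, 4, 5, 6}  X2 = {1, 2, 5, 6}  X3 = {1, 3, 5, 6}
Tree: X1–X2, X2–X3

Yes; width 3.

Every vertex of G appears in some bag (union = {1, 2, 3, 4, 5, 6}); every edge is covered by a bag; and for each vertex v the set of bags containing v is connected in the bag tree. The decomposition is therefore valid. The largest bag has 4 vertices, so the width is 3.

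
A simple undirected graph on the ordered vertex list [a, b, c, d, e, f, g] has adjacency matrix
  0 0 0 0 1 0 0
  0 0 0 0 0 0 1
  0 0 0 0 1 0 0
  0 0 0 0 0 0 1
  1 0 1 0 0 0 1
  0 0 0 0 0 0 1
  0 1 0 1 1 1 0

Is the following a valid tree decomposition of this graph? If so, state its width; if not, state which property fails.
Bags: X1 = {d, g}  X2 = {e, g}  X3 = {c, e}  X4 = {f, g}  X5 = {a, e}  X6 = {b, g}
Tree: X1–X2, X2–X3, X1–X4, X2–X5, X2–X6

Yes; width 1.

Vertex coverage: the bags together contain {a, b, c, d, e, f, g}, the full vertex set. Edge coverage: each edge of G has both endpoints in at least one bag. Running intersection: for every vertex, the bags containing it form a connected subtree. All three properties hold, so this is a valid tree decomposition of width max|bag| − 1 = 1, and hence tw(G) ≤ 1.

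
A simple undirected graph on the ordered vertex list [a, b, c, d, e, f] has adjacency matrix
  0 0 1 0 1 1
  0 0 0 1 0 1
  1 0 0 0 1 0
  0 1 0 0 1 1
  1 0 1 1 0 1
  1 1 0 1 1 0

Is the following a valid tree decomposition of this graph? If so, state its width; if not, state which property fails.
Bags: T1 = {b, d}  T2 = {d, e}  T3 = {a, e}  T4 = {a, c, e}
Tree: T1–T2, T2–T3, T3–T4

No — vertex f appears in no bag.

A tree decomposition must satisfy three properties: every vertex lies in some bag; for every edge, both endpoints lie together in some bag; and for every vertex, the bags containing it form a connected subtree. Here vertex f appears in no bag, so the decomposition is invalid.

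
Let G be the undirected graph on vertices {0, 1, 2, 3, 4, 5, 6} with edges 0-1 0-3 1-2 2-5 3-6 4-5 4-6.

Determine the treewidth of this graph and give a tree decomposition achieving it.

Every bag has size at most 3, so the width is 3 − 1 = 2 and tw(G) ≤ 2. The edges 6–3–0–1–2–5–4–6 form a cycle, so G is not a tree and its treewidth is at least 2. Combining the bounds, tw(G) = 2.

Treewidth 2.
One optimal decomposition is:
Bags: B1 = {0, 3, 6}  B2 = {0, 1, 6}  B3 = {1, 2, 6}  B4 = {2, 5, 6}  B5 = {4, 5, 6}
Tree: B1–B2, B2–B3, B3–B4, B4–B5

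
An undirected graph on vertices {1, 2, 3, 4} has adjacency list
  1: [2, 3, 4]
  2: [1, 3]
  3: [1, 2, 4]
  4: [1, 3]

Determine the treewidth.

2

A width-2 tree decomposition is:
Bags: B1 = {1, 3, 4}  B2 = {1, 2, 3}
Tree: B1–B2
Each bag holds 3 vertices, so the decomposition has width 2, which upper-bounds the treewidth. On the other hand G contains the 3-clique {1, 2, 3}. A clique must lie in a single bag of any decomposition, so no decomposition can have width below 2. Therefore the treewidth is 2.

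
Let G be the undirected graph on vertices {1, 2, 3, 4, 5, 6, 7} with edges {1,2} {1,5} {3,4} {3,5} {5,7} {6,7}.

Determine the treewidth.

A width-1 tree decomposition is:
Bags: B1 = {3, 5}  B2 = {3, 4}  B3 = {5, 7}  B4 = {1, 5}  B5 = {6, 7}  B6 = {1, 2}
Tree: B1–B2, B1–B3, B1–B4, B3–B5, B4–B6
Each bag holds 2 vertices, so the decomposition has width 1, which upper-bounds the treewidth. Any graph with an edge has treewidth ≥ 1, and G has the edge 3–5. The upper and lower bounds meet at 1, so that is the treewidth.

1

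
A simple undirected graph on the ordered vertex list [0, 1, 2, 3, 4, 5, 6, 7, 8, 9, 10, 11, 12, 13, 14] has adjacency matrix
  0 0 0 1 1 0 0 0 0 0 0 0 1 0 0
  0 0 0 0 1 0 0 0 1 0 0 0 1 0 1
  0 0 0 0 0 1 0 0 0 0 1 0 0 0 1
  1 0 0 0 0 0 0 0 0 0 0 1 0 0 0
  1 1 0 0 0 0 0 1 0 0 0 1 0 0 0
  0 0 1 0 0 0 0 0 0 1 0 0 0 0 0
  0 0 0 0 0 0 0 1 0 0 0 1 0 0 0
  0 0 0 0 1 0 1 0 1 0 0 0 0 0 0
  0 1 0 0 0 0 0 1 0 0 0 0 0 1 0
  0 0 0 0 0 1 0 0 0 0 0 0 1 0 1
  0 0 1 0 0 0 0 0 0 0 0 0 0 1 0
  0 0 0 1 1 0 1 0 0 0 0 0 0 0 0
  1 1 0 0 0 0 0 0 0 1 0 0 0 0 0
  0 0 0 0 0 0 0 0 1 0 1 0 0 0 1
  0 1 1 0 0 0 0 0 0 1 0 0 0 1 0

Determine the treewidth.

A width-3 tree decomposition is:
Bags: B1 = {0, 3, 6, 11}  B2 = {0, 4, 6, 11}  B3 = {0, 4, 6, 7}  B4 = {0, 4, 7, 12}  B5 = {1, 4, 7, 12}  B6 = {1, 7, 8, 12}  B7 = {1, 8, 9, 12}  B8 = {1, 8, 9, 14}  B9 = {8, 9, 13, 14}  B10 = {5, 9, 13, 14}  B11 = {2, 5, 13, 14}  B12 = {2, 5, 10, 13}
Tree: B1–B2, B2–B3, B3–B4, B4–B5, B5–B6, B6–B7, B7–B8, B8–B9, B9–B10, B10–B11, B11–B12
Each bag holds 4 vertices, so the decomposition has width 3, which upper-bounds the treewidth. For the lower bound: the 4 vertex sets {3,6,11}, {0}, {4}, {1,7,8,12} are disjoint, each induces a connected subgraph, and every pair is joined by at least one edge of G. Contracting each set to a single vertex therefore yields K_{4} as a minor, and since treewidth is minor-monotone, tw(G) ≥ tw(K_{4}) = 3. Combining the bounds, tw(G) = 3.

3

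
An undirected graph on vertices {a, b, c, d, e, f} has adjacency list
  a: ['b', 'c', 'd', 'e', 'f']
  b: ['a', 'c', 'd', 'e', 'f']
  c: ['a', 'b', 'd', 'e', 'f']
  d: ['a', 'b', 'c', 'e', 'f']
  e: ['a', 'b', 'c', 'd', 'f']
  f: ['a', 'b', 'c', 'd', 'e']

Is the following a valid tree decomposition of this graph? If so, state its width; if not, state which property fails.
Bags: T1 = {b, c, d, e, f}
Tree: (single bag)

No — vertex a appears in no bag.

A tree decomposition must satisfy three properties: every vertex lies in some bag; for every edge, both endpoints lie together in some bag; and for every vertex, the bags containing it form a connected subtree. Here vertex a appears in no bag, so the decomposition is invalid.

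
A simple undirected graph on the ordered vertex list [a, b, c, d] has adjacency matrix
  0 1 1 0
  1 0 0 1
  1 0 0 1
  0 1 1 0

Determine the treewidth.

A width-2 tree decomposition is:
Bags: B1 = {b, c, d}  B2 = {a, b, c}
Tree: B1–B2
Every bag has size at most 3, so the width is 3 − 1 = 2 and tw(G) ≤ 2. The edges b–d–c–a–b form a cycle, so G is not a tree and its treewidth is at least 2. Hence tw(G) = 2 exactly.

2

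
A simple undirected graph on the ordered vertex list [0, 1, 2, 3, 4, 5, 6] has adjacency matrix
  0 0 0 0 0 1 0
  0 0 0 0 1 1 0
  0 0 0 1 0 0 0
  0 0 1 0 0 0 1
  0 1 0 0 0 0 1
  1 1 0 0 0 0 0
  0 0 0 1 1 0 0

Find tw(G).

A width-1 tree decomposition is:
Bags: B1 = {0, 5}  B2 = {1, 5}  B3 = {1, 4}  B4 = {4, 6}  B5 = {3, 6}  B6 = {2, 3}
Tree: B1–B2, B2–B3, B3–B4, B4–B5, B5–B6
Each bag holds 2 vertices, so the decomposition has width 1, which upper-bounds the treewidth. G has an edge, so its treewidth is at least 1. Therefore the treewidth is 1.

1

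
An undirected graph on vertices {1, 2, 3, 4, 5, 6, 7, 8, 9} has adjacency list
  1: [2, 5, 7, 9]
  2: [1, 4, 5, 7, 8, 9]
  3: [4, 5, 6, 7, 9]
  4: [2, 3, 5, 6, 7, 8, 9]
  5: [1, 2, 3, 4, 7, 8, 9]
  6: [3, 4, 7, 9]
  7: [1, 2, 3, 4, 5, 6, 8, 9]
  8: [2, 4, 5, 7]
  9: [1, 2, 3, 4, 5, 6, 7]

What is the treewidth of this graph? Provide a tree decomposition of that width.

Each bag holds 5 vertices, so the decomposition has width 4, which upper-bounds the treewidth. Conversely, {1, 2, 5, 7, 9} is a clique of size 5, and the vertices of any clique must share a bag in every tree decomposition; so some bag has ≥ 5 vertices and tw(G) ≥ 4. Hence tw(G) = 4 exactly.

Treewidth 4.
One optimal decomposition is:
Bags: B1 = {2, 4, 5, 7, 9}  B2 = {3, 4, 5, 7, 9}  B3 = {1, 2, 5, 7, 9}  B4 = {3, 4, 6, 7, 9}  B5 = {2, 4, 5, 7, 8}
Tree: B1–B2, B1–B3, B2–B4, B1–B5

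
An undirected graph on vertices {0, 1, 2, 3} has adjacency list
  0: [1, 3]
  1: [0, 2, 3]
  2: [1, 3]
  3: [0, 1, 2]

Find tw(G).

2

A width-2 tree decomposition is:
Bags: B1 = {1, 2, 3}  B2 = {0, 1, 3}
Tree: B1–B2
Every bag has size at most 3, so the width is 3 − 1 = 2 and tw(G) ≤ 2. On the other hand G contains the 3-clique {0, 1, 3}. A clique must lie in a single bag of any decomposition, so no decomposition can have width below 2. Combining the bounds, tw(G) = 2.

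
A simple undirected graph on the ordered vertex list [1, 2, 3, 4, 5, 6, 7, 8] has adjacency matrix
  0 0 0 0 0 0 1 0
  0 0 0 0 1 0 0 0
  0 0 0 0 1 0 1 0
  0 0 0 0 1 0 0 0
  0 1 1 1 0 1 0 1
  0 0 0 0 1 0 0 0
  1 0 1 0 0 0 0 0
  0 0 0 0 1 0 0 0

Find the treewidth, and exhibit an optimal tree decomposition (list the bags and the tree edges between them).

Treewidth 1.
Bags: B1 = {5, 8}  B2 = {3, 5}  B3 = {2, 5}  B4 = {4, 5}  B5 = {3, 7}  B6 = {1, 7}  B7 = {5, 6}
Tree: B1–B2, B2–B3, B2–B4, B2–B5, B5–B6, B2–B7

The largest bag has 2 vertices, giving width 1; this decomposition certifies tw(G) ≤ 1. Any graph with an edge has treewidth ≥ 1, and G has the edge 8–5. Hence tw(G) = 1 exactly.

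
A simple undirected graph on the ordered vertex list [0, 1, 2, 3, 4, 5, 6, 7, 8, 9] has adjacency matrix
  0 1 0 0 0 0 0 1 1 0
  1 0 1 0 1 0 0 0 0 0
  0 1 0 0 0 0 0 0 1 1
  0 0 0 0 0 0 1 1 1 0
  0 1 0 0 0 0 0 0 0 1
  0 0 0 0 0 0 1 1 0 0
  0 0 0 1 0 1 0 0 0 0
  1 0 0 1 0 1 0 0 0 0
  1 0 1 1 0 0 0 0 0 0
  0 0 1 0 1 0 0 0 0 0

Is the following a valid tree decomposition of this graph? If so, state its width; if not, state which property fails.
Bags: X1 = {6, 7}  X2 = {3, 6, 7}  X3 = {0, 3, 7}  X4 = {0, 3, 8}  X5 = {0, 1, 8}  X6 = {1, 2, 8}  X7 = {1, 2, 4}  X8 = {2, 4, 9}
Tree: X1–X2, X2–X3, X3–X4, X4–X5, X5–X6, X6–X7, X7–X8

No — vertex 5 appears in no bag.

A tree decomposition must satisfy three properties: every vertex lies in some bag; for every edge, both endpoints lie together in some bag; and for every vertex, the bags containing it form a connected subtree. Here vertex 5 appears in no bag, so the decomposition is invalid.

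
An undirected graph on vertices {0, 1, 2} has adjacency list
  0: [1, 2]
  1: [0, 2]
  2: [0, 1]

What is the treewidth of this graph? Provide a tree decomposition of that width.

Treewidth 2.
Bags: B1 = {0, 1, 2}
Tree: (single bag)

With just one bag of size 3, the width is 3 − 1 = 2, so tw(G) ≤ 2. Conversely, {0, 1, 2} is a clique of size 3, and the vertices of any clique must share a bag in every tree decomposition; so some bag has ≥ 3 vertices and tw(G) ≥ 2. Therefore the treewidth is 2.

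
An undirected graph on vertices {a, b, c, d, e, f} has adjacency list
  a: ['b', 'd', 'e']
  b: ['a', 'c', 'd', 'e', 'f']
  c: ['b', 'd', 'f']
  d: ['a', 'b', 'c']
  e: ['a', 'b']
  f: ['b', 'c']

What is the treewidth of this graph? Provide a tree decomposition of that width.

Treewidth 2.
One optimal decomposition is:
Bags: B1 = {a, b, e}  B2 = {a, b, d}  B3 = {b, c, d}  B4 = {b, c, f}
Tree: B1–B2, B2–B3, B3–B4

The largest bag has 3 vertices, giving width 2; this decomposition certifies tw(G) ≤ 2. For the lower bound, the 3 vertices {b, c, d} are pairwise adjacent, and any tree decomposition puts a clique entirely inside one bag — forcing width ≥ 2. Therefore the treewidth is 2.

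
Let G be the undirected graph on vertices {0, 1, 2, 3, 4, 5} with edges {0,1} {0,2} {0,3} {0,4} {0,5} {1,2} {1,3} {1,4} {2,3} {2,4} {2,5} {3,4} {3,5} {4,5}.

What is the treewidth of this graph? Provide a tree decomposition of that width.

Each bag holds 5 vertices, so the decomposition has width 4, which upper-bounds the treewidth. On the other hand G contains the 5-clique {0, 1, 2, 3, 4}. A clique must lie in a single bag of any decomposition, so no decomposition can have width below 4. Therefore the treewidth is 4.

Treewidth 4.
One such decomposition:
Bags: B1 = {0, 1, 2, 3, 4}  B2 = {0, 2, 3, 4, 5}
Tree: B1–B2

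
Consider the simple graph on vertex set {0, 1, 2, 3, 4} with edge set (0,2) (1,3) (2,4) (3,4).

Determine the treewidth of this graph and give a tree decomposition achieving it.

Each bag holds 2 vertices, so the decomposition has width 1, which upper-bounds the treewidth. Since G has at least one edge (e.g. 0–2), it is not an edgeless graph, so tw(G) ≥ 1. Combining the bounds, tw(G) = 1.

Treewidth 1.
One optimal decomposition is:
Bags: B1 = {0, 2}  B2 = {2, 4}  B3 = {3, 4}  B4 = {1, 3}
Tree: B1–B2, B2–B3, B3–B4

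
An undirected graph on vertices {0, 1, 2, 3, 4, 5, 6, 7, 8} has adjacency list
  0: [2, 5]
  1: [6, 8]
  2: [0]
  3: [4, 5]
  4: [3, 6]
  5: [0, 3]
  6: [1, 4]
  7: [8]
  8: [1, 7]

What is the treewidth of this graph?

A width-1 tree decomposition is:
Bags: B1 = {0, 2}  B2 = {0, 5}  B3 = {3, 5}  B4 = {3, 4}  B5 = {4, 6}  B6 = {1, 6}  B7 = {1, 8}  B8 = {7, 8}
Tree: B1–B2, B2–B3, B3–B4, B4–B5, B5–B6, B6–B7, B7–B8
Each bag holds 2 vertices, so the decomposition has width 1, which upper-bounds the treewidth. Since G has at least one edge (e.g. 2–0), it is not an edgeless graph, so tw(G) ≥ 1. Combining the bounds, tw(G) = 1.

1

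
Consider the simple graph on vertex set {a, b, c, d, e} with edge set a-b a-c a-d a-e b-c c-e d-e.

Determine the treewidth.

A width-2 tree decomposition is:
Bags: B1 = {a, d, e}  B2 = {a, c, e}  B3 = {a, b, c}
Tree: B1–B2, B2–B3
Every bag has size at most 3, so the width is 3 − 1 = 2 and tw(G) ≤ 2. On the other hand G contains the 3-clique {a, d, e}. A clique must lie in a single bag of any decomposition, so no decomposition can have width below 2. Therefore the treewidth is 2.

2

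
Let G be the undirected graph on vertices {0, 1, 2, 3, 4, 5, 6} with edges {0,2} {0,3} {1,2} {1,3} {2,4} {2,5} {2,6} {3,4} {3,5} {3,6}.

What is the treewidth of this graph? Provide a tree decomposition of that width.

Treewidth 2.
Bags: B1 = {1, 2, 3}  B2 = {2, 3, 4}  B3 = {2, 3, 6}  B4 = {0, 2, 3}  B5 = {2, 3, 5}
Tree: B1–B2, B2–B3, B3–B4, B4–B5

The largest bag has 3 vertices, giving width 2; this decomposition certifies tw(G) ≤ 2. The edges 2–1–3–4–2 form a cycle, so G is not a tree and its treewidth is at least 2. Hence tw(G) = 2 exactly.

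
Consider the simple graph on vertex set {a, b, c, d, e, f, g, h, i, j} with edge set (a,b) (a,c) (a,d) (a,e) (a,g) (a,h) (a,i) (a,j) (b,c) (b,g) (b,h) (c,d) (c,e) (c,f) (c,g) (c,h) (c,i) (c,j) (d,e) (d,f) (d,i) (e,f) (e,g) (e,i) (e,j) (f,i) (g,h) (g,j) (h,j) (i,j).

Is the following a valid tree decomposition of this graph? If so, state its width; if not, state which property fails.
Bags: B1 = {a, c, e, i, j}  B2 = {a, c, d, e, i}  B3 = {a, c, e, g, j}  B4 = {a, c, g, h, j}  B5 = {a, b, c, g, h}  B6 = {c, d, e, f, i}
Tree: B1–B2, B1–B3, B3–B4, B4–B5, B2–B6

Yes; width 4.

Every vertex of G appears in some bag (union = {a, b, c, d, e, f, g, h, i, j}); every edge is covered by a bag; and for each vertex v the set of bags containing v is connected in the bag tree. The decomposition is therefore valid. The largest bag has 5 vertices, so the width is 4.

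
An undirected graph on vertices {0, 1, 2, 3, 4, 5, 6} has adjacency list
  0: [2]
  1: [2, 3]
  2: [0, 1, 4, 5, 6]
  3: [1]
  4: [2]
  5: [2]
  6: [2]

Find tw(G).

A width-1 tree decomposition is:
Bags: B1 = {2, 4}  B2 = {2, 5}  B3 = {1, 2}  B4 = {2, 6}  B5 = {0, 2}  B6 = {1, 3}
Tree: B1–B2, B1–B3, B3–B4, B3–B5, B3–B6
The largest bag has 2 vertices, giving width 1; this decomposition certifies tw(G) ≤ 1. Any graph with an edge has treewidth ≥ 1, and G has the edge 4–2. The upper and lower bounds meet at 1, so that is the treewidth.

1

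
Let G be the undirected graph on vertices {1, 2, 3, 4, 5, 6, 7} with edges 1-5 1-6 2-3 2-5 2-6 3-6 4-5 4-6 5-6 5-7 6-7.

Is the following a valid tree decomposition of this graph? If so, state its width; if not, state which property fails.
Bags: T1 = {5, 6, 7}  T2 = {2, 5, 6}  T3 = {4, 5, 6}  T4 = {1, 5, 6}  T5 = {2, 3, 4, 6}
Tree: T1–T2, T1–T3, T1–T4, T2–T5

No — bags containing vertex 4 are not connected in the tree.

A tree decomposition must satisfy three properties: every vertex lies in some bag; for every edge, both endpoints lie together in some bag; and for every vertex, the bags containing it form a connected subtree. Here bags containing vertex 4 are not connected in the tree, so the decomposition is invalid.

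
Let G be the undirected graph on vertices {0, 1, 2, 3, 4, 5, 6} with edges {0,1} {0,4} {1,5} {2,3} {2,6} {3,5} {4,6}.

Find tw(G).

A width-2 tree decomposition is:
Bags: B1 = {2, 4, 6}  B2 = {2, 3, 4}  B3 = {3, 4, 5}  B4 = {1, 4, 5}  B5 = {0, 1, 4}
Tree: B1–B2, B2–B3, B3–B4, B4–B5
The largest bag has 3 vertices, giving width 2; this decomposition certifies tw(G) ≤ 2. Since 4–6–2–3–5–1–0–4 is a cycle in G, G is not acyclic. Forests are exactly the graphs of treewidth ≤ 1, so tw(G) ≥ 2. Therefore the treewidth is 2.

2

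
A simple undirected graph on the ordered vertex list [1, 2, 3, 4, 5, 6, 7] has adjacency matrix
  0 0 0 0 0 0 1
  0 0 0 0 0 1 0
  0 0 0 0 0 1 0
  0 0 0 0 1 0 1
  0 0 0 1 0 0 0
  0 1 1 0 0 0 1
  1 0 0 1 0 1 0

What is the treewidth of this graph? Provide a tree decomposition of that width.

Treewidth 1.
Bags: B1 = {6, 7}  B2 = {4, 7}  B3 = {2, 6}  B4 = {3, 6}  B5 = {1, 7}  B6 = {4, 5}
Tree: B1–B2, B1–B3, B1–B4, B2–B5, B2–B6

Each bag holds 2 vertices, so the decomposition has width 1, which upper-bounds the treewidth. Since G has at least one edge (e.g. 6–7), it is not an edgeless graph, so tw(G) ≥ 1. Therefore the treewidth is 1.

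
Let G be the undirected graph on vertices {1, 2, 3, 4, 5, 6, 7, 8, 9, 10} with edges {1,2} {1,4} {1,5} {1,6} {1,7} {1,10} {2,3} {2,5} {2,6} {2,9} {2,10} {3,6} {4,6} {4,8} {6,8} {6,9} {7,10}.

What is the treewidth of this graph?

2

A width-2 tree decomposition is:
Bags: B1 = {1, 2, 6}  B2 = {1, 2, 10}  B3 = {1, 4, 6}  B4 = {2, 6, 9}  B5 = {1, 2, 5}  B6 = {2, 3, 6}  B7 = {4, 6, 8}  B8 = {1, 7, 10}
Tree: B1–B2, B1–B3, B1–B4, B2–B5, B4–B6, B3–B7, B2–B8
Each bag holds 3 vertices, so the decomposition has width 2, which upper-bounds the treewidth. Conversely, {4, 6, 8} is a clique of size 3, and the vertices of any clique must share a bag in every tree decomposition; so some bag has ≥ 3 vertices and tw(G) ≥ 2. Therefore the treewidth is 2.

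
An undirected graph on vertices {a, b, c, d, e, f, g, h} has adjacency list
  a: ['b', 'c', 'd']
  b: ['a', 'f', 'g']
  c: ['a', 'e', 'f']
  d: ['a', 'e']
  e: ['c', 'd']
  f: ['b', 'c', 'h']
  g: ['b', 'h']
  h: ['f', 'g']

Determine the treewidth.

2

A width-2 tree decomposition is:
Bags: B1 = {a, d, e}  B2 = {a, c, e}  B3 = {a, b, c}  B4 = {b, c, f}  B5 = {b, f, g}  B6 = {f, g, h}
Tree: B1–B2, B2–B3, B3–B4, B4–B5, B5–B6
Every bag has size at most 3, so the width is 3 − 1 = 2 and tw(G) ≤ 2. Since d–e–c–a–d is a cycle in G, G is not acyclic. Forests are exactly the graphs of treewidth ≤ 1, so tw(G) ≥ 2. The upper and lower bounds meet at 2, so that is the treewidth.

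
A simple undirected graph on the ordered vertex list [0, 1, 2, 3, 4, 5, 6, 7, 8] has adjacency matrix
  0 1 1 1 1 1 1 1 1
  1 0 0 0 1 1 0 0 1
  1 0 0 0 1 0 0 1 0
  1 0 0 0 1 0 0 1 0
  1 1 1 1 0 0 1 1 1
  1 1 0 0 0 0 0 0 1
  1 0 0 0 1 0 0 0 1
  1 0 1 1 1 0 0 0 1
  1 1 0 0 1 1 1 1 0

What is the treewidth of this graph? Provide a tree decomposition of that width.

Each bag holds 4 vertices, so the decomposition has width 3, which upper-bounds the treewidth. For the lower bound, the 4 vertices {0, 1, 4, 8} are pairwise adjacent, and any tree decomposition puts a clique entirely inside one bag — forcing width ≥ 3. Hence tw(G) = 3 exactly.

Treewidth 3.
One such decomposition:
Bags: B1 = {0, 1, 4, 8}  B2 = {0, 4, 7, 8}  B3 = {0, 3, 4, 7}  B4 = {0, 2, 4, 7}  B5 = {0, 1, 5, 8}  B6 = {0, 4, 6, 8}
Tree: B1–B2, B2–B3, B2–B4, B1–B5, B1–B6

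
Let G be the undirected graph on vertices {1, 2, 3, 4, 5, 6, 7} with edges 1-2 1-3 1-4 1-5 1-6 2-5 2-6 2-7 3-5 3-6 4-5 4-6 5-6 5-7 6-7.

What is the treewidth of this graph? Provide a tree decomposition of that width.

The largest bag has 4 vertices, giving width 3; this decomposition certifies tw(G) ≤ 3. On the other hand G contains the 4-clique {1, 2, 5, 6}. A clique must lie in a single bag of any decomposition, so no decomposition can have width below 3. Hence tw(G) = 3 exactly.

Treewidth 3.
One optimal decomposition is:
Bags: B1 = {1, 3, 5, 6}  B2 = {1, 4, 5, 6}  B3 = {1, 2, 5, 6}  B4 = {2, 5, 6, 7}
Tree: B1–B2, B2–B3, B3–B4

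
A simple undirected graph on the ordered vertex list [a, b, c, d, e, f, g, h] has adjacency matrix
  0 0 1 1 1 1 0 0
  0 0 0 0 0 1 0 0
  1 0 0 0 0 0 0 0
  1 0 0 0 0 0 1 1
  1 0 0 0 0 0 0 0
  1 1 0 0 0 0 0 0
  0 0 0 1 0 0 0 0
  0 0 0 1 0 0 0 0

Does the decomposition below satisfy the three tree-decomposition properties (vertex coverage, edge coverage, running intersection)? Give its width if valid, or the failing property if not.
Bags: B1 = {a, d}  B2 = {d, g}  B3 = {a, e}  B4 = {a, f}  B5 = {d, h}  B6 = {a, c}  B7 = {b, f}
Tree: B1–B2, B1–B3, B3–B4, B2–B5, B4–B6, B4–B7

Yes; width 1.

Checking the three conditions: (i) the bags cover all of {a, b, c, d, e, f, g, h}; (ii) for each edge, some bag contains both endpoints; (iii) the bags containing any fixed vertex form a subtree. All hold, so the decomposition is valid with width 2 − 1 = 1.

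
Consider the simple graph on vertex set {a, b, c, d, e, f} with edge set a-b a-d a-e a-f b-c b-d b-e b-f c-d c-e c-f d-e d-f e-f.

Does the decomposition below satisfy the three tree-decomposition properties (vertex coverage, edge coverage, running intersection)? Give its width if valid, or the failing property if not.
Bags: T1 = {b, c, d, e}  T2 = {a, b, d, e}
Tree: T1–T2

A tree decomposition must satisfy three properties: every vertex lies in some bag; for every edge, both endpoints lie together in some bag; and for every vertex, the bags containing it form a connected subtree. Here vertex f appears in no bag, so the decomposition is invalid.

No — vertex f appears in no bag.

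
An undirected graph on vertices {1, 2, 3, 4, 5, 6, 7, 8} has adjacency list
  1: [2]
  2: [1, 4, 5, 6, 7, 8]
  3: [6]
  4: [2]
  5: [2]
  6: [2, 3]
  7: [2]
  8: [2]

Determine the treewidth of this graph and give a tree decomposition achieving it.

Every bag has size at most 2, so the width is 2 − 1 = 1 and tw(G) ≤ 1. Any graph with an edge has treewidth ≥ 1, and G has the edge 2–7. Combining the bounds, tw(G) = 1.

Treewidth 1.
One such decomposition:
Bags: B1 = {2, 7}  B2 = {2, 8}  B3 = {2, 6}  B4 = {2, 4}  B5 = {1, 2}  B6 = {3, 6}  B7 = {2, 5}
Tree: B1–B2, B1–B3, B3–B4, B3–B5, B3–B6, B3–B7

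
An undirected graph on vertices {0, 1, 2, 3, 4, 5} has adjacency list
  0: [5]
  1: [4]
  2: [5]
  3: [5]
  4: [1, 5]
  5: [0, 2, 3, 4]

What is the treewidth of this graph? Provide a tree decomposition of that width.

Treewidth 1.
Bags: B1 = {0, 5}  B2 = {2, 5}  B3 = {3, 5}  B4 = {4, 5}  B5 = {1, 4}
Tree: B1–B2, B1–B3, B1–B4, B4–B5

Each bag holds 2 vertices, so the decomposition has width 1, which upper-bounds the treewidth. G has an edge, so its treewidth is at least 1. Therefore the treewidth is 1.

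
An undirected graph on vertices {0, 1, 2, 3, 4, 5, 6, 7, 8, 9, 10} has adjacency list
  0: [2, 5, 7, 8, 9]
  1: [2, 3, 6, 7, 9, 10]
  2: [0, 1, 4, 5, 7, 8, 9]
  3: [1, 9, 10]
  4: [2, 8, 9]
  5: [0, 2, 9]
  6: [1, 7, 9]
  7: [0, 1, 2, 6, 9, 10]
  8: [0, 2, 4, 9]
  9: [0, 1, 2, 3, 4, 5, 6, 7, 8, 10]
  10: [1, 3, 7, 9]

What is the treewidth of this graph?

3

A width-3 tree decomposition is:
Bags: B1 = {1, 2, 7, 9}  B2 = {0, 2, 7, 9}  B3 = {0, 2, 8, 9}  B4 = {1, 6, 7, 9}  B5 = {1, 7, 9, 10}  B6 = {0, 2, 5, 9}  B7 = {1, 3, 9, 10}  B8 = {2, 4, 8, 9}
Tree: B1–B2, B2–B3, B1–B4, B1–B5, B3–B6, B5–B7, B3–B8
Each bag holds 4 vertices, so the decomposition has width 3, which upper-bounds the treewidth. Conversely, {1, 3, 9, 10} is a clique of size 4, and the vertices of any clique must share a bag in every tree decomposition; so some bag has ≥ 4 vertices and tw(G) ≥ 3. Therefore the treewidth is 3.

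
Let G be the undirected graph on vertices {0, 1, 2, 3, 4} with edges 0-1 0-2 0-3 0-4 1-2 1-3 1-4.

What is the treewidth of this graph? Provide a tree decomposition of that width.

Every bag has size at most 3, so the width is 3 − 1 = 2 and tw(G) ≤ 2. For the lower bound, the 3 vertices {0, 1, 2} are pairwise adjacent, and any tree decomposition puts a clique entirely inside one bag — forcing width ≥ 2. Therefore the treewidth is 2.

Treewidth 2.
One such decomposition:
Bags: B1 = {0, 1, 3}  B2 = {0, 1, 4}  B3 = {0, 1, 2}
Tree: B1–B2, B2–B3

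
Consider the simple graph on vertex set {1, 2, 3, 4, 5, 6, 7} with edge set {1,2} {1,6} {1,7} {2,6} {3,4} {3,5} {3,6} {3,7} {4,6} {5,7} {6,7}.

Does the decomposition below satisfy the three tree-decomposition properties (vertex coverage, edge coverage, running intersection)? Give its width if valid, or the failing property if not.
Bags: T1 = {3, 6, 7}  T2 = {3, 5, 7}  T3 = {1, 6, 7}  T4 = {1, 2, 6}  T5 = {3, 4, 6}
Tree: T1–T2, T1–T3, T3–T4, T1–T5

Yes; width 2.

Every vertex of G appears in some bag (union = {1, 2, 3, 4, 5, 6, 7}); every edge is covered by a bag; and for each vertex v the set of bags containing v is connected in the bag tree. The decomposition is therefore valid. The largest bag has 3 vertices, so the width is 2.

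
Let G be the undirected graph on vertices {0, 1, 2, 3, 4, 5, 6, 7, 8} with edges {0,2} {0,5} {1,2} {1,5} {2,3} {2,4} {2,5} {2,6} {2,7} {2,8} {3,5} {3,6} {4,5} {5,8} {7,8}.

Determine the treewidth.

A width-2 tree decomposition is:
Bags: B1 = {2, 4, 5}  B2 = {0, 2, 5}  B3 = {1, 2, 5}  B4 = {2, 3, 5}  B5 = {2, 5, 8}  B6 = {2, 3, 6}  B7 = {2, 7, 8}
Tree: B1–B2, B1–B3, B2–B4, B3–B5, B4–B6, B5–B7
Each bag holds 3 vertices, so the decomposition has width 2, which upper-bounds the treewidth. For the lower bound, the 3 vertices {0, 2, 5} are pairwise adjacent, and any tree decomposition puts a clique entirely inside one bag — forcing width ≥ 2. Therefore the treewidth is 2.

2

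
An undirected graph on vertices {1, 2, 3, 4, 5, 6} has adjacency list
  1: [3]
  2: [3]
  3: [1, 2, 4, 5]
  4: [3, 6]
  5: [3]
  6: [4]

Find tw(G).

1

A width-1 tree decomposition is:
Bags: B1 = {3, 5}  B2 = {1, 3}  B3 = {2, 3}  B4 = {3, 4}  B5 = {4, 6}
Tree: B1–B2, B2–B3, B2–B4, B4–B5
The largest bag has 2 vertices, giving width 1; this decomposition certifies tw(G) ≤ 1. G has an edge, so its treewidth is at least 1. Hence tw(G) = 1 exactly.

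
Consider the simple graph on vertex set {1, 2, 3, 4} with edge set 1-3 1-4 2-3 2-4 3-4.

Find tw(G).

A width-2 tree decomposition is:
Bags: B1 = {2, 3, 4}  B2 = {1, 3, 4}
Tree: B1–B2
Every bag has size at most 3, so the width is 3 − 1 = 2 and tw(G) ≤ 2. For the lower bound, the 3 vertices {1, 3, 4} are pairwise adjacent, and any tree decomposition puts a clique entirely inside one bag — forcing width ≥ 2. The upper and lower bounds meet at 2, so that is the treewidth.

2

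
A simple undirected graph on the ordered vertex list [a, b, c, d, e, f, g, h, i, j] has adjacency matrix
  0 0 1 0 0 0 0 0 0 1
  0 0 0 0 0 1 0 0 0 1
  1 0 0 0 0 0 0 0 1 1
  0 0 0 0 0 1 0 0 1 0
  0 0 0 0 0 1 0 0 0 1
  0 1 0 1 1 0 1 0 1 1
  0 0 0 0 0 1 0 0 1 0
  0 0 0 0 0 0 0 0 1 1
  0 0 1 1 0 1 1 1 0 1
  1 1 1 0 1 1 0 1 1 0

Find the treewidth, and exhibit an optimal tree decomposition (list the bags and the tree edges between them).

Each bag holds 3 vertices, so the decomposition has width 2, which upper-bounds the treewidth. On the other hand G contains the 3-clique {d, f, i}. A clique must lie in a single bag of any decomposition, so no decomposition can have width below 2. Therefore the treewidth is 2.

Treewidth 2.
Bags: B1 = {f, i, j}  B2 = {b, f, j}  B3 = {c, i, j}  B4 = {h, i, j}  B5 = {a, c, j}  B6 = {e, f, j}  B7 = {d, f, i}  B8 = {f, g, i}
Tree: B1–B2, B1–B3, B1–B4, B3–B5, B2–B6, B1–B7, B7–B8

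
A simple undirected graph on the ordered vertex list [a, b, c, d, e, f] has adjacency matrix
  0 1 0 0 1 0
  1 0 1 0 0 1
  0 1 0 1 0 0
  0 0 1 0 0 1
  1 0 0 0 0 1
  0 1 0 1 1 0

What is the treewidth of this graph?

2

A width-2 tree decomposition is:
Bags: B1 = {c, d, f}  B2 = {b, c, f}  B3 = {b, e, f}  B4 = {a, b, e}
Tree: B1–B2, B2–B3, B3–B4
Each bag holds 3 vertices, so the decomposition has width 2, which upper-bounds the treewidth. For the lower bound, G contains the cycle d–c–b–f–d, so G is not a forest; only forests have treewidth ≤ 1, hence tw(G) ≥ 2. The upper and lower bounds meet at 2, so that is the treewidth.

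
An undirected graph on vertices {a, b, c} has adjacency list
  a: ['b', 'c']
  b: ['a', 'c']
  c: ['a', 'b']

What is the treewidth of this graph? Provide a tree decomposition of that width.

A single bag containing all 3 vertices is trivially a valid decomposition of width 2. On the other hand G contains the 3-clique {a, b, c}. A clique must lie in a single bag of any decomposition, so no decomposition can have width below 2. Therefore the treewidth is 2.

Treewidth 2.
One such decomposition:
Bags: B1 = {a, b, c}
Tree: (single bag)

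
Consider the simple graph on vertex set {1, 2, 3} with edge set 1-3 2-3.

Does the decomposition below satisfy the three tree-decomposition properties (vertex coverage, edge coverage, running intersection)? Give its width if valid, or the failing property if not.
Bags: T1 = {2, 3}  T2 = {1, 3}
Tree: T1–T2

Every vertex of G appears in some bag (union = {1, 2, 3}); every edge is covered by a bag; and for each vertex v the set of bags containing v is connected in the bag tree. The decomposition is therefore valid. The largest bag has 2 vertices, so the width is 1.

Yes; width 1.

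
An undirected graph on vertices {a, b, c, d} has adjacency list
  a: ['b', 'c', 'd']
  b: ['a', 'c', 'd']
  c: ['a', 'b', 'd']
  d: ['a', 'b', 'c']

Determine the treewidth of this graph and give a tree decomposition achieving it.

With just one bag of size 4, the width is 4 − 1 = 3, so tw(G) ≤ 3. On the other hand G contains the 4-clique {a, b, c, d}. A clique must lie in a single bag of any decomposition, so no decomposition can have width below 3. Hence tw(G) = 3 exactly.

Treewidth 3.
One optimal decomposition is:
Bags: B1 = {a, b, c, d}
Tree: (single bag)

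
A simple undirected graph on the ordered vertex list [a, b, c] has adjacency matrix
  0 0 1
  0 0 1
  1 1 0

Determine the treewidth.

1

A width-1 tree decomposition is:
Bags: B1 = {b, c}  B2 = {a, c}
Tree: B1–B2
Each bag holds 2 vertices, so the decomposition has width 1, which upper-bounds the treewidth. G has an edge, so its treewidth is at least 1. The upper and lower bounds meet at 1, so that is the treewidth.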